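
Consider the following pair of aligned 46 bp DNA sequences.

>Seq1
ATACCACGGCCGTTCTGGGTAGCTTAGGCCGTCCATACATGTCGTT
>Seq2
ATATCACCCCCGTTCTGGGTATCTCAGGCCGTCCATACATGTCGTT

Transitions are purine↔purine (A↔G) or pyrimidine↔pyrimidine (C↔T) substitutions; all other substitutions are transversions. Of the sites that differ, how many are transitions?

2

Differing sites — 4:C/T (Ti); 8:G/C (Tv); 9:G/C (Tv); 22:G/T (Tv); 25:T/C (Ti).
Of the 5 differences, 2 transitions and 3 transversions, so the answer is 2.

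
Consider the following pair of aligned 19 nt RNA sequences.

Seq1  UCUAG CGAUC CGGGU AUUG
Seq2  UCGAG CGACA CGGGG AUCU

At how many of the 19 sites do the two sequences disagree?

The sequences differ at positions 3 (U/G), 9 (U/C), 10 (C/A), 15 (U/G), 18 (U/C), 19 (G/U).
That gives 6 mismatches out of 19 aligned sites, so the Hamming distance is 6.

6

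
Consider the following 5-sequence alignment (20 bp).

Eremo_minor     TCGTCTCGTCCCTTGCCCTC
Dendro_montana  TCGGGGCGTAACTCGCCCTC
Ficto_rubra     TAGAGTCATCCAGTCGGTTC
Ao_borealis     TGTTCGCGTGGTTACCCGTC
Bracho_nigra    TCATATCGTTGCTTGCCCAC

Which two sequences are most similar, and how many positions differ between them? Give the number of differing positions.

5

Pairwise Hamming distances:
  Eremo_minor vs Dendro_montana: 6
  Eremo_minor vs Ficto_rubra: 10
  Eremo_minor vs Ao_borealis: 9
  Eremo_minor vs Bracho_nigra: 5
  Dendro_montana vs Ficto_rubra: 13
  Dendro_montana vs Ao_borealis: 10
  Dendro_montana vs Bracho_nigra: 8
  Ficto_rubra vs Ao_borealis: 14
  Ficto_rubra vs Bracho_nigra: 14
  Ao_borealis vs Bracho_nigra: 10
The smallest is 5, between Eremo_minor and Bracho_nigra.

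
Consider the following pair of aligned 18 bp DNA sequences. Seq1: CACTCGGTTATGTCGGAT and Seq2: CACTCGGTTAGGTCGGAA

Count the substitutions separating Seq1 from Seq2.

2

Differing sites — 11:T/G; 18:T/A.
That gives 2 mismatches out of 18 aligned sites, so the Hamming distance is 2.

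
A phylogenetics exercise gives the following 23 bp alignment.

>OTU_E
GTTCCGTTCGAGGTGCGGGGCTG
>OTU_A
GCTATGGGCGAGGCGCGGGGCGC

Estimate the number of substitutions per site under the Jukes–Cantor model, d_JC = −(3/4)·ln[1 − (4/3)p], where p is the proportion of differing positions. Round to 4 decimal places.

0.4674

Mismatches occur at site 2 (T/C), site 4 (C/A), site 5 (C/T), site 7 (T/G), site 8 (T/G), site 14 (T/C), site 22 (T/G), site 23 (G/C).
p = 8/23 = 0.347826.
d = −0.75 · ln(1 − (4/3)·0.347826) = −0.75 · ln(0.536232) = −0.75 · (-0.623188) = 0.4674.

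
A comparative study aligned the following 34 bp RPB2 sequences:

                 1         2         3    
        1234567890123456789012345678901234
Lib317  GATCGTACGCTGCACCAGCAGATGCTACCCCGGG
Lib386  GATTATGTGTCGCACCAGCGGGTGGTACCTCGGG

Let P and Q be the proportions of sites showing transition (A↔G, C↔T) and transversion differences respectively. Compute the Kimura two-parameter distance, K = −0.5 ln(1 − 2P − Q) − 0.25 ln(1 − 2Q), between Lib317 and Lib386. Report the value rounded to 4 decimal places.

0.4243

The sequences differ at positions 4 (C/T, transition), 5 (G/A, transition), 7 (A/G, transition), 8 (C/T, transition), 10 (C/T, transition), 11 (T/C, transition), 20 (A/G, transition), 22 (A/G, transition), 25 (C/G, transversion), 30 (C/T, transition).
Of the 10 differences, 9 transitions and 1 transversion over 34 sites: P = 9/34 = 0.264706, Q = 1/34 = 0.029412.
d = −0.5·ln(0.441176) − 0.25·ln(0.941176) = −0.5·(-0.818311) − 0.25·(-0.060625) = 0.4243.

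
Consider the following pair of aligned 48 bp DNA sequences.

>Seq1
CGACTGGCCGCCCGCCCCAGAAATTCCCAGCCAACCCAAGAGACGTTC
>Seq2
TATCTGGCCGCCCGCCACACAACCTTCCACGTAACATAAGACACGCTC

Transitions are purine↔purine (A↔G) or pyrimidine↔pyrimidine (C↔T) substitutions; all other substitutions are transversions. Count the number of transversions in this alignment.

8

Differing sites — 1:C/T (Ti); 2:G/A (Ti); 3:A/T (Tv); 17:C/A (Tv); 20:G/C (Tv); 23:A/C (Tv); 24:T/C (Ti); 26:C/T (Ti); 30:G/C (Tv); 31:C/G (Tv); 32:C/T (Ti); 36:C/A (Tv); 37:C/T (Ti); 42:G/C (Tv); 46:T/C (Ti).
Of the 15 differences, 7 transitions and 8 transversions, so the answer is 8.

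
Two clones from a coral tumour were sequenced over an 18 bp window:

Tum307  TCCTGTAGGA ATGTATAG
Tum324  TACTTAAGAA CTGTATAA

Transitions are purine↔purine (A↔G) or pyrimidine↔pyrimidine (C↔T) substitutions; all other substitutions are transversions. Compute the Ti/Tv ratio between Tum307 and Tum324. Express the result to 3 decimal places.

Mismatches occur at site 2 (C↔A, transversion), site 5 (G↔T, transversion), site 6 (T↔A, transversion), site 9 (G↔A, transition), site 11 (A↔C, transversion), site 18 (G↔A, transition).
Of the 6 differences, 2 transitions and 4 transversions, so Ti/Tv = 2/4 = 0.500.

0.500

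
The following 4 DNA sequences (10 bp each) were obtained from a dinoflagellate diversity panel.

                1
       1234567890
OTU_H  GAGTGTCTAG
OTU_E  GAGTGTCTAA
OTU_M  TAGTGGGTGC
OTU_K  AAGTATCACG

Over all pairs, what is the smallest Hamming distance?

1

Pairwise Hamming distances:
  OTU_H vs OTU_E: 1
  OTU_H vs OTU_M: 5
  OTU_H vs OTU_K: 4
  OTU_E vs OTU_M: 5
  OTU_E vs OTU_K: 5
  OTU_M vs OTU_K: 7
The smallest is 1, between OTU_H and OTU_E.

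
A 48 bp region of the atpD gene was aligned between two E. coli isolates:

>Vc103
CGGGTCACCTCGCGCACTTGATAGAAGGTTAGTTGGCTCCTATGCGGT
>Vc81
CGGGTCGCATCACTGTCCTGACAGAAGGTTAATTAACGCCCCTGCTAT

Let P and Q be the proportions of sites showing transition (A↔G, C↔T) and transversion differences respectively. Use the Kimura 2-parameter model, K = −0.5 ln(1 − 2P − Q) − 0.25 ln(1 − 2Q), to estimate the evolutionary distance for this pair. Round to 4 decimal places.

Differing sites — 7:A/G (Ti); 9:C/A (Tv); 12:G/A (Ti); 14:G/T (Tv); 15:C/G (Tv); 16:A/T (Tv); 18:T/C (Ti); 22:T/C (Ti); 32:G/A (Ti); 35:G/A (Ti); 36:G/A (Ti); 38:T/G (Tv); 41:T/C (Ti); 42:A/C (Tv); 46:G/T (Tv); 47:G/A (Ti).
Of the 16 differences, 9 transitions and 7 transversions over 48 sites: P = 9/48 = 0.187500, Q = 7/48 = 0.145833.
d = −0.5·ln(0.479167) − 0.25·ln(0.708334) = −0.5·(-0.735706) − 0.25·(-0.344840) = 0.4541.

0.4541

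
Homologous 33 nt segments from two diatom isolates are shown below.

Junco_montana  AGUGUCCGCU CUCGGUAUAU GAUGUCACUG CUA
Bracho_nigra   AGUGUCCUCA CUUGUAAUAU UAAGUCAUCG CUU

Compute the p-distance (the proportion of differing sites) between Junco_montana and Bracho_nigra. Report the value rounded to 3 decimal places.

0.303

The sequences differ at positions 8 (G/U), 10 (U/A), 13 (C/U), 15 (G/U), 16 (U/A), 21 (G/U), 23 (U/A), 28 (C/U), 29 (U/C), 33 (A/U).
There are 10 differences over 33 sites, so p = 10/33 = 0.303.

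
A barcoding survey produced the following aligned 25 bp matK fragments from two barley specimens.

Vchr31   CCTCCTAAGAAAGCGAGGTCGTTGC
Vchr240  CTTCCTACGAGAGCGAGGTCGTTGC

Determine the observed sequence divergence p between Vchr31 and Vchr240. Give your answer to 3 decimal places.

Mismatches occur at site 2 (C/T), site 8 (A/C), site 11 (A/G).
There are 3 differences over 25 sites, so p = 3/25 = 0.120.

0.120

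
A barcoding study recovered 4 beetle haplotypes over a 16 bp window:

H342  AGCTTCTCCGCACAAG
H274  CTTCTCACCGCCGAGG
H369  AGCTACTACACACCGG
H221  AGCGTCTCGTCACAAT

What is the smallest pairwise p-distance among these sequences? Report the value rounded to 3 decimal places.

0.250

Pairwise Hamming distances:
  H342 vs H274: 8
  H342 vs H369: 5
  H342 vs H221: 4
  H274 vs H369: 11
  H274 vs H221: 11
  H369 vs H221: 8
The smallest is 4 mismatches, between H342 and H221; p = 4/16 = 0.250.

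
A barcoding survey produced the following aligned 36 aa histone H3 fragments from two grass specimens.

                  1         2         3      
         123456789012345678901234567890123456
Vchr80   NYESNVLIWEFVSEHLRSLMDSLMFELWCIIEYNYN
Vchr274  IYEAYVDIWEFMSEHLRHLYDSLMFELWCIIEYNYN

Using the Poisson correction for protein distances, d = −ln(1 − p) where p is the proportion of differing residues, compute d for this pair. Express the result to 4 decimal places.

Mismatches occur at site 1 (N/I), site 4 (S/A), site 5 (N/Y), site 7 (L/D), site 12 (V/M), site 18 (S/H), site 20 (M/Y).
p = 7/36 = 0.194444.
d = −ln(1 − 0.194444) = −ln(0.805556) = 0.2162.

0.2162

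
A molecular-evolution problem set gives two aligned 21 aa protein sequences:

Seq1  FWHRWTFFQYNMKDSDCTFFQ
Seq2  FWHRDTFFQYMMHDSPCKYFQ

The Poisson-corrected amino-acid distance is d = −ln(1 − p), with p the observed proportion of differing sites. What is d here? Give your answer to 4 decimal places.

The sequences differ at positions 5 (W/D), 11 (N/M), 13 (K/H), 16 (D/P), 18 (T/K), 19 (F/Y).
p = 6/21 = 0.285714.
d = −ln(1 − 0.285714) = −ln(0.714286) = 0.3365.

0.3365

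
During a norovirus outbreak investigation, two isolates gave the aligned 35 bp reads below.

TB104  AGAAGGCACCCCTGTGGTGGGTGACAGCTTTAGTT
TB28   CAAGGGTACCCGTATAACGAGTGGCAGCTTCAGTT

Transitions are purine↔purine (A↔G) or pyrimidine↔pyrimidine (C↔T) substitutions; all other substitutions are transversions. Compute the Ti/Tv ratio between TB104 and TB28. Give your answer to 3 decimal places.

The sequences differ at positions 1 (A/C, transversion), 2 (G/A, transition), 4 (A/G, transition), 7 (C/T, transition), 12 (C/G, transversion), 14 (G/A, transition), 16 (G/A, transition), 17 (G/A, transition), 18 (T/C, transition), 20 (G/A, transition), 24 (A/G, transition), 31 (T/C, transition).
Of the 12 differences, 10 transitions and 2 transversions, so Ti/Tv = 10/2 = 5.000.

5.000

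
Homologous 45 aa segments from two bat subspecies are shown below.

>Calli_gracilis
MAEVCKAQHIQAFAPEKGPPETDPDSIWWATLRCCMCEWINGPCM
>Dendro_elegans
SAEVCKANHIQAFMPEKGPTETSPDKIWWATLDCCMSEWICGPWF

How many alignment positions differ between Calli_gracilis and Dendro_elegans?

Mismatches occur at site 1 (M→S), site 8 (Q→N), site 14 (A→M), site 20 (P→T), site 23 (D→S), site 26 (S→K), site 33 (R→D), site 37 (C→S), site 41 (N→C), site 44 (C→W), site 45 (M→F).
That gives 11 mismatches out of 45 aligned sites, so the Hamming distance is 11.

11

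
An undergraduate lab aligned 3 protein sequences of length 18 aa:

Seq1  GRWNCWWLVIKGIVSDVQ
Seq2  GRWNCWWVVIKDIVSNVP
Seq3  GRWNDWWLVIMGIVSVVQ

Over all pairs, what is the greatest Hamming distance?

Pairwise Hamming distances:
  Seq1 vs Seq2: 4
  Seq1 vs Seq3: 3
  Seq2 vs Seq3: 6
The largest is 6, between Seq2 and Seq3.

6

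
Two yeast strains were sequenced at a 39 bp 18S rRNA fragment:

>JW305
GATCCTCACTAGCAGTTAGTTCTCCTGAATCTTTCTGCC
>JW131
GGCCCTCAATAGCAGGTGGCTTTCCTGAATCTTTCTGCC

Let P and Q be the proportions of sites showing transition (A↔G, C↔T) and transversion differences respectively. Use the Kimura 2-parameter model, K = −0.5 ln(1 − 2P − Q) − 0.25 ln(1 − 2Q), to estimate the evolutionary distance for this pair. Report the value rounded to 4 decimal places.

The sequences differ at positions 2 (A/G, transition), 3 (T/C, transition), 9 (C/A, transversion), 16 (T/G, transversion), 18 (A/G, transition), 20 (T/C, transition), 22 (C/T, transition).
Of the 7 differences, 5 transitions and 2 transversions over 39 sites: P = 5/39 = 0.128205, Q = 2/39 = 0.051282.
d = −0.5·ln(0.692308) − 0.25·ln(0.897436) = −0.5·(-0.367724) − 0.25·(-0.108213) = 0.2109.

0.2109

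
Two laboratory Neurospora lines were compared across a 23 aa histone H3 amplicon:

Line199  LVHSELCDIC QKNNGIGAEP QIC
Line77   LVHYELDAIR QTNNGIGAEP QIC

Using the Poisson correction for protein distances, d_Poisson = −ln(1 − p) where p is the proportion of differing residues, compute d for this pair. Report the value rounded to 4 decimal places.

0.2451

Differing sites — 4:S/Y; 7:C/D; 8:D/A; 10:C/R; 12:K/T.
p = 5/23 = 0.217391.
d = −ln(1 − 0.217391) = −ln(0.782609) = 0.2451.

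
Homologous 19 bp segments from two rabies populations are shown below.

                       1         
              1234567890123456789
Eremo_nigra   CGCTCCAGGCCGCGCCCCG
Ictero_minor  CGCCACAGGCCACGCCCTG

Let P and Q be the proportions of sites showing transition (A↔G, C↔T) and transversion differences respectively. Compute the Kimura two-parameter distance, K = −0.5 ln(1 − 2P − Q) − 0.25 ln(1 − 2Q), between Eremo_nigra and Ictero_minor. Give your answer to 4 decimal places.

0.2576

Differing sites — 4:T/C (Ti); 5:C/A (Tv); 12:G/A (Ti); 18:C/T (Ti).
Of the 4 differences, 3 transitions and 1 transversion over 19 sites: P = 3/19 = 0.157895, Q = 1/19 = 0.052632.
d = −0.5·ln(0.631578) − 0.25·ln(0.894736) = −0.5·(-0.459534) − 0.25·(-0.111227) = 0.2576.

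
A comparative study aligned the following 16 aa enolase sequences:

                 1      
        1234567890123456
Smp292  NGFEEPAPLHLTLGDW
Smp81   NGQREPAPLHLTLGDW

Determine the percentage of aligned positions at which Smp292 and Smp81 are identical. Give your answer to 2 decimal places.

87.50%

Mismatches occur at site 3 (F/Q), site 4 (E/R).
14 of the 16 sites match, so the percent identity is 14/16 × 100 = 87.50%.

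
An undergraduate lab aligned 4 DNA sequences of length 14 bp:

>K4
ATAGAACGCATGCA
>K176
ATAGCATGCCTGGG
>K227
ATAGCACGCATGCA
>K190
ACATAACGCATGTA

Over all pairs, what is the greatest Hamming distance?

7

Pairwise Hamming distances:
  K4 vs K176: 5
  K4 vs K227: 1
  K4 vs K190: 3
  K176 vs K227: 4
  K176 vs K190: 7
  K227 vs K190: 4
The largest is 7, between K176 and K190.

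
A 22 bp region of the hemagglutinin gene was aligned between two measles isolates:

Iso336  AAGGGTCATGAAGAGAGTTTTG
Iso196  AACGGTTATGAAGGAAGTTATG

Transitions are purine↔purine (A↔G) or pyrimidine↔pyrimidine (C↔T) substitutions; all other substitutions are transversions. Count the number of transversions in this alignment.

The sequences differ at positions 3 (G/C, transversion), 7 (C/T, transition), 14 (A/G, transition), 15 (G/A, transition), 20 (T/A, transversion).
Of the 5 differences, 3 transitions and 2 transversions, so the answer is 2.

2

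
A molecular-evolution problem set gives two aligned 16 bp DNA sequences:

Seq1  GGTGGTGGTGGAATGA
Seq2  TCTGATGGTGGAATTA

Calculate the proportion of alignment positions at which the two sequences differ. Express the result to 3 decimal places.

0.250

The sequences differ at positions 1 (G/T), 2 (G/C), 5 (G/A), 15 (G/T).
There are 4 differences over 16 sites, so p = 4/16 = 0.250.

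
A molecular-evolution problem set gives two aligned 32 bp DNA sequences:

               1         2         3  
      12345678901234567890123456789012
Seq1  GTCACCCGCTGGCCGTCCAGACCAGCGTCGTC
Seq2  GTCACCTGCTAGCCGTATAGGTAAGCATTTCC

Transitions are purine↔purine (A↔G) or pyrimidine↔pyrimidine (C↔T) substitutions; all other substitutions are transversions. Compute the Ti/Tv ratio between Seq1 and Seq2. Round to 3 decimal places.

Differing sites — 7:C/T (Ti); 11:G/A (Ti); 17:C/A (Tv); 18:C/T (Ti); 21:A/G (Ti); 22:C/T (Ti); 23:C/A (Tv); 27:G/A (Ti); 29:C/T (Ti); 30:G/T (Tv); 31:T/C (Ti).
Of the 11 differences, 8 transitions and 3 transversions, so Ti/Tv = 8/3 = 2.667.

2.667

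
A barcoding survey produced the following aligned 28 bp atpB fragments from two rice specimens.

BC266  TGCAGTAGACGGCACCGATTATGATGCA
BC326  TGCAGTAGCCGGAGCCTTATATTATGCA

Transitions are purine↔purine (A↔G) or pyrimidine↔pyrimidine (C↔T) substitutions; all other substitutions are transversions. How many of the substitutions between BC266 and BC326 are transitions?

1

The sequences differ at positions 9 (A/C, transversion), 13 (C/A, transversion), 14 (A/G, transition), 17 (G/T, transversion), 18 (A/T, transversion), 19 (T/A, transversion), 23 (G/T, transversion).
Of the 7 differences, 1 transition and 6 transversions, so the answer is 1.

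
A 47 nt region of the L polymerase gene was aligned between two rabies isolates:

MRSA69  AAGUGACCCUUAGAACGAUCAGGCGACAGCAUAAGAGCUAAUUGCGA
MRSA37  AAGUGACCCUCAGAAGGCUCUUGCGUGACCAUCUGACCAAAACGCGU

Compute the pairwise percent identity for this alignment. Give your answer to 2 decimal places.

Differing sites — 11:U/C; 16:C/G; 18:A/C; 21:A/U; 22:G/U; 26:A/U; 27:C/G; 29:G/C; 33:A/C; 34:A/U; 37:G/C; 39:U/A; 42:U/A; 43:U/C; 47:A/U.
32 of the 47 sites match, so the percent identity is 32/47 × 100 = 68.09%.

68.09%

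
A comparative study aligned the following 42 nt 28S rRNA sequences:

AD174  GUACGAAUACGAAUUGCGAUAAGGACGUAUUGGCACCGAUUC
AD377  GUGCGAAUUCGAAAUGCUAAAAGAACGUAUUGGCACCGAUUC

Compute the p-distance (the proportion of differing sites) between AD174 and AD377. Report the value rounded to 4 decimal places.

The sequences differ at positions 3 (A/G), 9 (A/U), 14 (U/A), 18 (G/U), 20 (U/A), 24 (G/A).
There are 6 differences over 42 sites, so p = 6/42 = 0.1429.

0.1429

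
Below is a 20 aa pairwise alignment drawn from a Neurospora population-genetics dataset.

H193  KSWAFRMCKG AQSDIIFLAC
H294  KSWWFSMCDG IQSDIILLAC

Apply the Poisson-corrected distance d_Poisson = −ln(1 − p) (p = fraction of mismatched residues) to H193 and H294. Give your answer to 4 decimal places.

0.2877

The sequences differ at positions 4 (A/W), 6 (R/S), 9 (K/D), 11 (A/I), 17 (F/L).
p = 5/20 = 0.250000.
d = −ln(1 − 0.250000) = −ln(0.750000) = 0.2877.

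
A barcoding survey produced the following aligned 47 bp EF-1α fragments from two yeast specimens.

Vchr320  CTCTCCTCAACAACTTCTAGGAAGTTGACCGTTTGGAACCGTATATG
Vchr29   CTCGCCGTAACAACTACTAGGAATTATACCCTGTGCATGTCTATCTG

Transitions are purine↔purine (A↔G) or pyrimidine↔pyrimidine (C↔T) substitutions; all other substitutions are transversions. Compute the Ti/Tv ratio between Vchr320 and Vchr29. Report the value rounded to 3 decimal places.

Mismatches occur at site 4 (T→G, transversion), site 7 (T→G, transversion), site 8 (C→T, transition), site 16 (T→A, transversion), site 24 (G→T, transversion), site 26 (T→A, transversion), site 27 (G→T, transversion), site 31 (G→C, transversion), site 33 (T→G, transversion), site 36 (G→C, transversion), site 38 (A→T, transversion), site 39 (C→G, transversion), site 40 (C→T, transition), site 41 (G→C, transversion), site 45 (A→C, transversion).
Of the 15 differences, 2 transitions and 13 transversions, so Ti/Tv = 2/13 = 0.154.

0.154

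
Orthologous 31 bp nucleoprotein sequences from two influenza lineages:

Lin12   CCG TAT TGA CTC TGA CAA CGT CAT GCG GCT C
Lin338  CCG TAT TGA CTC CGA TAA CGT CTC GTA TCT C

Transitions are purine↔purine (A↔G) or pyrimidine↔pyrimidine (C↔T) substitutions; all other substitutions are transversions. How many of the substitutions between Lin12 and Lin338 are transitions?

5

Mismatches occur at site 13 (T↔C, transition), site 16 (C↔T, transition), site 23 (A↔T, transversion), site 24 (T↔C, transition), site 26 (C↔T, transition), site 27 (G↔A, transition), site 28 (G↔T, transversion).
Of the 7 differences, 5 transitions and 2 transversions, so the answer is 5.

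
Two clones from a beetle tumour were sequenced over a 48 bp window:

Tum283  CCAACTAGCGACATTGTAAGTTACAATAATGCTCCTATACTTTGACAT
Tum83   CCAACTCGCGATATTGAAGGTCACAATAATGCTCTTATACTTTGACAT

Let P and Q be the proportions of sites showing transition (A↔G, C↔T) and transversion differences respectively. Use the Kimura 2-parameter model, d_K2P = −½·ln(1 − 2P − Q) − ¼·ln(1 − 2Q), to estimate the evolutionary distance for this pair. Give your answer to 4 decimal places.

Differing sites — 7:A/C (Tv); 12:C/T (Ti); 17:T/A (Tv); 19:A/G (Ti); 22:T/C (Ti); 35:C/T (Ti).
Of the 6 differences, 4 transitions and 2 transversions over 48 sites: P = 4/48 = 0.083333, Q = 2/48 = 0.041667.
d = −0.5·ln(0.791667) − 0.25·ln(0.916666) = −0.5·(-0.233614) − 0.25·(-0.087012) = 0.1386.

0.1386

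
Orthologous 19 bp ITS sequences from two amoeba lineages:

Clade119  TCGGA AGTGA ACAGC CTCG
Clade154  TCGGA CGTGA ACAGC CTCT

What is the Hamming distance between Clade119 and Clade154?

2

Mismatches occur at site 6 (A↔C), site 19 (G↔T).
That gives 2 mismatches out of 19 aligned sites, so the Hamming distance is 2.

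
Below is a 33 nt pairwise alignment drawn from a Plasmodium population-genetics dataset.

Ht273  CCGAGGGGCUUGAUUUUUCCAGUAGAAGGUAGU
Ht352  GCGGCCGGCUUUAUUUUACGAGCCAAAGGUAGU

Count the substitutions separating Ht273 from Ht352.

Mismatches occur at site 1 (C↔G), site 4 (A↔G), site 5 (G↔C), site 6 (G↔C), site 12 (G↔U), site 18 (U↔A), site 20 (C↔G), site 23 (U↔C), site 24 (A↔C), site 25 (G↔A).
That gives 10 mismatches out of 33 aligned sites, so the Hamming distance is 10.

10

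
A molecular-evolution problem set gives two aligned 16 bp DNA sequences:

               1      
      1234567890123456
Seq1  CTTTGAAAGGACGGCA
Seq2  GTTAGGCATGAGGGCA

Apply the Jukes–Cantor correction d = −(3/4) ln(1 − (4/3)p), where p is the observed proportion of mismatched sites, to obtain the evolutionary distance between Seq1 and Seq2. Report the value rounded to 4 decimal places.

0.5199

Mismatches occur at site 1 (C→G), site 4 (T→A), site 6 (A→G), site 7 (A→C), site 9 (G→T), site 12 (C→G).
p = 6/16 = 0.375000.
d = −0.75 · ln(1 − (4/3)·0.375000) = −0.75 · ln(0.500000) = −0.75 · (-0.693147) = 0.5199.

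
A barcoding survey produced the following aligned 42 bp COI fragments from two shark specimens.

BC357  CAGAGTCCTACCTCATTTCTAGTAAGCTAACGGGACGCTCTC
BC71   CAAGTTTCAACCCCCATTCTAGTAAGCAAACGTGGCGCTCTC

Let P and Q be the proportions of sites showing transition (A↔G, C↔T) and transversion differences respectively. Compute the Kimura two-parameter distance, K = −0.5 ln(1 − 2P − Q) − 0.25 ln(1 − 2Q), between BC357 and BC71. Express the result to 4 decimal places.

0.3239

The sequences differ at positions 3 (G/A, transition), 4 (A/G, transition), 5 (G/T, transversion), 7 (C/T, transition), 9 (T/A, transversion), 13 (T/C, transition), 15 (A/C, transversion), 16 (T/A, transversion), 28 (T/A, transversion), 33 (G/T, transversion), 35 (A/G, transition).
Of the 11 differences, 5 transitions and 6 transversions over 42 sites: P = 5/42 = 0.119048, Q = 6/42 = 0.142857.
d = −0.5·ln(0.619047) − 0.25·ln(0.714286) = −0.5·(-0.479574) − 0.25·(-0.336472) = 0.3239.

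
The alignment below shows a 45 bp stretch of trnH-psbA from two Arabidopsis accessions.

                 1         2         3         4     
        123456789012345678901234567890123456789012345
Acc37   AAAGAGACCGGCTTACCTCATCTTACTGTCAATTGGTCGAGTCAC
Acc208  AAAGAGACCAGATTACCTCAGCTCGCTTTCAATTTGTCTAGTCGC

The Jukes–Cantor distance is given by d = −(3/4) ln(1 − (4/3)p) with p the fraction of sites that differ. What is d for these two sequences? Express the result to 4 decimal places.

The sequences differ at positions 10 (G/A), 12 (C/A), 21 (T/G), 24 (T/C), 25 (A/G), 28 (G/T), 35 (G/T), 39 (G/T), 44 (A/G).
p = 9/45 = 0.200000.
d = −0.75 · ln(1 − (4/3)·0.200000) = −0.75 · ln(0.733333) = −0.75 · (-0.310155) = 0.2326.

0.2326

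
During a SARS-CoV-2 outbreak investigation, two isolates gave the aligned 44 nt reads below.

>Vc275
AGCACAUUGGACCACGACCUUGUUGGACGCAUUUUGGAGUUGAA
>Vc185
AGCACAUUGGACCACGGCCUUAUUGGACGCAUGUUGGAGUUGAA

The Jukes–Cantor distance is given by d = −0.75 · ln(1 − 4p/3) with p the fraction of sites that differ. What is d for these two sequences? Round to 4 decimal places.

0.0715

Differing sites — 17:A/G; 22:G/A; 33:U/G.
p = 3/44 = 0.068182.
d = −0.75 · ln(1 − (4/3)·0.068182) = −0.75 · ln(0.909091) = −0.75 · (-0.095310) = 0.0715.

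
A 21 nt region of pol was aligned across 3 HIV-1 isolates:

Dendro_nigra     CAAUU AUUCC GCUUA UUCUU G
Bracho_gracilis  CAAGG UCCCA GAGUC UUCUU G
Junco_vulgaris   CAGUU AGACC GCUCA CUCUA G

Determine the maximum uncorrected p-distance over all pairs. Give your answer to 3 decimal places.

Pairwise Hamming distances:
  Dendro_nigra vs Bracho_gracilis: 9
  Dendro_nigra vs Junco_vulgaris: 6
  Bracho_gracilis vs Junco_vulgaris: 13
The largest is 13 mismatches, between Bracho_gracilis and Junco_vulgaris; p = 13/21 = 0.619.

0.619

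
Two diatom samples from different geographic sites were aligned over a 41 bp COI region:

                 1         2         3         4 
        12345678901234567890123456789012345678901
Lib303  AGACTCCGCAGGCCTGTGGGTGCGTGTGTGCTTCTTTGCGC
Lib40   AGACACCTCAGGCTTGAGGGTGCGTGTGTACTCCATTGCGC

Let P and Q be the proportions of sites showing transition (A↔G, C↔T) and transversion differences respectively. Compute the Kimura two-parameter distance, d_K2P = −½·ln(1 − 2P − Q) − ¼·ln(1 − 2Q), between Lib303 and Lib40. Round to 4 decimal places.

0.1941

Differing sites — 5:T/A (Tv); 8:G/T (Tv); 14:C/T (Ti); 17:T/A (Tv); 30:G/A (Ti); 33:T/C (Ti); 35:T/A (Tv).
Of the 7 differences, 3 transitions and 4 transversions over 41 sites: P = 3/41 = 0.073171, Q = 4/41 = 0.097561.
d = −0.5·ln(0.756097) − 0.25·ln(0.804878) = −0.5·(-0.279586) − 0.25·(-0.217065) = 0.1941.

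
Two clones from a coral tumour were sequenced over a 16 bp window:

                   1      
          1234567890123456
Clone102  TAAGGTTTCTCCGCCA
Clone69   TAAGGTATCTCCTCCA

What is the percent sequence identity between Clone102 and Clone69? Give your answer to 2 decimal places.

The sequences differ at positions 7 (T/A), 13 (G/T).
14 of the 16 sites match, so the percent identity is 14/16 × 100 = 87.50%.

87.50%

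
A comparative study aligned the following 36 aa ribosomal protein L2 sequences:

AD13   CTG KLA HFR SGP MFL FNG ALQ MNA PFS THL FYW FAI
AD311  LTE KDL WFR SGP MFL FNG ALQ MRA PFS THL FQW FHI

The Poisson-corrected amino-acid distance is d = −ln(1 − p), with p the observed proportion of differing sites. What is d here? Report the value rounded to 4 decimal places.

Mismatches occur at site 1 (C/L), site 3 (G/E), site 5 (L/D), site 6 (A/L), site 7 (H/W), site 23 (N/R), site 32 (Y/Q), site 35 (A/H).
p = 8/36 = 0.222222.
d = −ln(1 − 0.222222) = −ln(0.777778) = 0.2513.

0.2513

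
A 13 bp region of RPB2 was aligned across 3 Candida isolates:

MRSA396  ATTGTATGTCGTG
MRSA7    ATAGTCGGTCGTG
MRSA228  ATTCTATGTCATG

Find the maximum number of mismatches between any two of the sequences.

5

Pairwise Hamming distances:
  MRSA396 vs MRSA7: 3
  MRSA396 vs MRSA228: 2
  MRSA7 vs MRSA228: 5
The largest is 5, between MRSA7 and MRSA228.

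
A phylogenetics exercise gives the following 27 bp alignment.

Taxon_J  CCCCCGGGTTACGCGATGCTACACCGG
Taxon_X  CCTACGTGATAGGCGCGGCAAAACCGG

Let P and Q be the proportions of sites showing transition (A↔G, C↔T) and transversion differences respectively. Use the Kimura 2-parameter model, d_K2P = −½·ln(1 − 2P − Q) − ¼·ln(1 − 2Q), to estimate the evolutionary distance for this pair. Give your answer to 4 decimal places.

Differing sites — 3:C/T (Ti); 4:C/A (Tv); 7:G/T (Tv); 9:T/A (Tv); 12:C/G (Tv); 16:A/C (Tv); 17:T/G (Tv); 20:T/A (Tv); 22:C/A (Tv).
Of the 9 differences, 1 transition and 8 transversions over 27 sites: P = 1/27 = 0.037037, Q = 8/27 = 0.296296.
d = −0.5·ln(0.629630) − 0.25·ln(0.407408) = −0.5·(-0.462623) − 0.25·(-0.897940) = 0.4558.

0.4558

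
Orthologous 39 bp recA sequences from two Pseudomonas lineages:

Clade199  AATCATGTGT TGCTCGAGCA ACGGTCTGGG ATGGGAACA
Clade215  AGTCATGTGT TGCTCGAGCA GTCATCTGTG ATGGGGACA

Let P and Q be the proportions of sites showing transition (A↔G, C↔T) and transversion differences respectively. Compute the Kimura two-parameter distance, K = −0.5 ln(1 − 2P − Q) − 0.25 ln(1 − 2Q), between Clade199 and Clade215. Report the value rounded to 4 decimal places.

Mismatches occur at site 2 (A↔G, transition), site 21 (A↔G, transition), site 22 (C↔T, transition), site 23 (G↔C, transversion), site 24 (G↔A, transition), site 29 (G↔T, transversion), site 36 (A↔G, transition).
Of the 7 differences, 5 transitions and 2 transversions over 39 sites: P = 5/39 = 0.128205, Q = 2/39 = 0.051282.
d = −0.5·ln(0.692308) − 0.25·ln(0.897436) = −0.5·(-0.367724) − 0.25·(-0.108213) = 0.2109.

0.2109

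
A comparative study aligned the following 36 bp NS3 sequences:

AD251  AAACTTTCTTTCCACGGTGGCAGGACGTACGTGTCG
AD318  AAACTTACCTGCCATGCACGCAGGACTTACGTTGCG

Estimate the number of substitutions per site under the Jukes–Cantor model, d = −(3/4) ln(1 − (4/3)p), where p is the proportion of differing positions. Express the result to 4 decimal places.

The sequences differ at positions 7 (T/A), 9 (T/C), 11 (T/G), 15 (C/T), 17 (G/C), 18 (T/A), 19 (G/C), 27 (G/T), 33 (G/T), 34 (T/G).
p = 10/36 = 0.277778.
d = −0.75 · ln(1 − (4/3)·0.277778) = −0.75 · ln(0.629629) = −0.75 · (-0.462625) = 0.3470.

0.3470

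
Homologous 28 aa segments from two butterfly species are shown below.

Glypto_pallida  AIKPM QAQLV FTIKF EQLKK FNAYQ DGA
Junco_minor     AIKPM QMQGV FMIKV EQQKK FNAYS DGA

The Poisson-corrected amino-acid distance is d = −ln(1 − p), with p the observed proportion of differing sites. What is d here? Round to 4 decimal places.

Mismatches occur at site 7 (A/M), site 9 (L/G), site 12 (T/M), site 15 (F/V), site 18 (L/Q), site 25 (Q/S).
p = 6/28 = 0.214286.
d = −ln(1 − 0.214286) = −ln(0.785714) = 0.2412.

0.2412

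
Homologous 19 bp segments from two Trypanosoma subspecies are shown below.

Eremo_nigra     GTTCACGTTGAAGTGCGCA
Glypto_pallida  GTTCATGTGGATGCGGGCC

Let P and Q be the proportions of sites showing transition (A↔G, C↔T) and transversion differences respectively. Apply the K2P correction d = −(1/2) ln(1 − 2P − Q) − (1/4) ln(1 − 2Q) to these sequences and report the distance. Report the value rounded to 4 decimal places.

0.4099

The sequences differ at positions 6 (C/T, transition), 9 (T/G, transversion), 12 (A/T, transversion), 14 (T/C, transition), 16 (C/G, transversion), 19 (A/C, transversion).
Of the 6 differences, 2 transitions and 4 transversions over 19 sites: P = 2/19 = 0.105263, Q = 4/19 = 0.210526.
d = −0.5·ln(0.578948) − 0.25·ln(0.578948) = −0.5·(-0.546543) − 0.25·(-0.546543) = 0.4099.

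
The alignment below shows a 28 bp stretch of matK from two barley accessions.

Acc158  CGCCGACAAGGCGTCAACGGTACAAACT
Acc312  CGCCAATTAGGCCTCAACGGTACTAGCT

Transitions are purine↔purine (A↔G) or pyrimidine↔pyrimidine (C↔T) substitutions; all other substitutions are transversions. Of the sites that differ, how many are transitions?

Differing sites — 5:G/A (Ti); 7:C/T (Ti); 8:A/T (Tv); 13:G/C (Tv); 24:A/T (Tv); 26:A/G (Ti).
Of the 6 differences, 3 transitions and 3 transversions, so the answer is 3.

3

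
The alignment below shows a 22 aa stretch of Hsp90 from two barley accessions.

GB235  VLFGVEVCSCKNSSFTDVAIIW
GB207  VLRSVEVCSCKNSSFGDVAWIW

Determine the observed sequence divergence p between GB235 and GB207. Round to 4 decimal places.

Differing sites — 3:F/R; 4:G/S; 16:T/G; 20:I/W.
There are 4 differences over 22 sites, so p = 4/22 = 0.1818.

0.1818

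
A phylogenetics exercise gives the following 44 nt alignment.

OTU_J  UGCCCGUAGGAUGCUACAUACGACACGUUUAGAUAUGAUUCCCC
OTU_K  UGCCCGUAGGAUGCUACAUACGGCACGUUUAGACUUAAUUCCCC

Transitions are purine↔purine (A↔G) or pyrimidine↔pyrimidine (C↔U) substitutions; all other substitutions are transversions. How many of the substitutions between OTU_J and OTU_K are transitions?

The sequences differ at positions 23 (A/G, transition), 34 (U/C, transition), 35 (A/U, transversion), 37 (G/A, transition).
Of the 4 differences, 3 transitions and 1 transversion, so the answer is 3.

3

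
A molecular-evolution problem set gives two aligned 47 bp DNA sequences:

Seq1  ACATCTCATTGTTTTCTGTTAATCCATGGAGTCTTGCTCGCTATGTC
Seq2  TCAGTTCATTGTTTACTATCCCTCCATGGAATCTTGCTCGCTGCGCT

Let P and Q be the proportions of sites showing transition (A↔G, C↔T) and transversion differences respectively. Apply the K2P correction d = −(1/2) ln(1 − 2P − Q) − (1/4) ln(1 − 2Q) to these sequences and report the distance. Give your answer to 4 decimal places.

0.3558

Differing sites — 1:A/T (Tv); 4:T/G (Tv); 5:C/T (Ti); 15:T/A (Tv); 18:G/A (Ti); 20:T/C (Ti); 21:A/C (Tv); 22:A/C (Tv); 31:G/A (Ti); 43:A/G (Ti); 44:T/C (Ti); 46:T/C (Ti); 47:C/T (Ti).
Of the 13 differences, 8 transitions and 5 transversions over 47 sites: P = 8/47 = 0.170213, Q = 5/47 = 0.106383.
d = −0.5·ln(0.553191) − 0.25·ln(0.787234) = −0.5·(-0.592052) − 0.25·(-0.239230) = 0.3558.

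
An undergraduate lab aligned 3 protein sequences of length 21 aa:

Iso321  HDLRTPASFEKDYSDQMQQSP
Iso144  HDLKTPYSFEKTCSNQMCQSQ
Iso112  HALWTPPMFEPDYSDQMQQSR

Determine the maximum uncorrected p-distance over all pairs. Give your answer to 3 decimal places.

0.476

Pairwise Hamming distances:
  Iso321 vs Iso144: 7
  Iso321 vs Iso112: 6
  Iso144 vs Iso112: 10
The largest is 10 mismatches, between Iso144 and Iso112; p = 10/21 = 0.476.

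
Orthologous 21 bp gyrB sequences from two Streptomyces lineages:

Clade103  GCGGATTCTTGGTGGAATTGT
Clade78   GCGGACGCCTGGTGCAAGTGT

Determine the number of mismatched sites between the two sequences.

5

Mismatches occur at site 6 (T→C), site 7 (T→G), site 9 (T→C), site 15 (G→C), site 18 (T→G).
That gives 5 mismatches out of 21 aligned sites, so the Hamming distance is 5.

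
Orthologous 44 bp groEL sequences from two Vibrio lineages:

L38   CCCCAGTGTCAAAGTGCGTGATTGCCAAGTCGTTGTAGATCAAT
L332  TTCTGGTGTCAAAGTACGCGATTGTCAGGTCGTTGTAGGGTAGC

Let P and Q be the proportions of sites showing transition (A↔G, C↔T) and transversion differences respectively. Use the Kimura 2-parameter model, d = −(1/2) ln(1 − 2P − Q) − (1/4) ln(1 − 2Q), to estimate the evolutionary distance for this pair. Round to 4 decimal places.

Mismatches occur at site 1 (C↔T, transition), site 2 (C↔T, transition), site 4 (C↔T, transition), site 5 (A↔G, transition), site 16 (G↔A, transition), site 19 (T↔C, transition), site 25 (C↔T, transition), site 28 (A↔G, transition), site 39 (A↔G, transition), site 40 (T↔G, transversion), site 41 (C↔T, transition), site 43 (A↔G, transition), site 44 (T↔C, transition).
Of the 13 differences, 12 transitions and 1 transversion over 44 sites: P = 12/44 = 0.272727, Q = 1/44 = 0.022727.
d = −0.5·ln(0.431819) − 0.25·ln(0.954546) = −0.5·(-0.839749) − 0.25·(-0.046519) = 0.4315.

0.4315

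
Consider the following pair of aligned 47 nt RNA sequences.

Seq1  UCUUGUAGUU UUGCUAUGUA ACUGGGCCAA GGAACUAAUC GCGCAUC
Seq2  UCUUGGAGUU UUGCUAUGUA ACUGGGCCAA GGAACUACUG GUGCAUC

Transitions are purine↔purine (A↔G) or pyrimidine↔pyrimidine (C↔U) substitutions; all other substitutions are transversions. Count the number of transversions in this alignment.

The sequences differ at positions 6 (U/G, transversion), 38 (A/C, transversion), 40 (C/G, transversion), 42 (C/U, transition).
Of the 4 differences, 1 transition and 3 transversions, so the answer is 3.

3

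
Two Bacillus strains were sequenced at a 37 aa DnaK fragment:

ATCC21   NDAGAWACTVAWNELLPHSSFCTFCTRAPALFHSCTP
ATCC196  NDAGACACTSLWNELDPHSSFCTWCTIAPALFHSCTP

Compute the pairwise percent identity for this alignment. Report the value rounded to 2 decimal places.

83.78%

The sequences differ at positions 6 (W/C), 10 (V/S), 11 (A/L), 16 (L/D), 24 (F/W), 27 (R/I).
31 of the 37 sites match, so the percent identity is 31/37 × 100 = 83.78%.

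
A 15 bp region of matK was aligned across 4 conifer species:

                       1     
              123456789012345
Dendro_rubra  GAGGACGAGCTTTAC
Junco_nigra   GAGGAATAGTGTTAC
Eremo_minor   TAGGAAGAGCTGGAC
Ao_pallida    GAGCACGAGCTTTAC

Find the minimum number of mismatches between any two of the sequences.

Pairwise Hamming distances:
  Dendro_rubra vs Junco_nigra: 4
  Dendro_rubra vs Eremo_minor: 4
  Dendro_rubra vs Ao_pallida: 1
  Junco_nigra vs Eremo_minor: 6
  Junco_nigra vs Ao_pallida: 5
  Eremo_minor vs Ao_pallida: 5
The smallest is 1, between Dendro_rubra and Ao_pallida.

1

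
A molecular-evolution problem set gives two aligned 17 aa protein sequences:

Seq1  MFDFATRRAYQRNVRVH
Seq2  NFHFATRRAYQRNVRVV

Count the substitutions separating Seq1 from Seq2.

3

Mismatches occur at site 1 (M/N), site 3 (D/H), site 17 (H/V).
That gives 3 mismatches out of 17 aligned sites, so the Hamming distance is 3.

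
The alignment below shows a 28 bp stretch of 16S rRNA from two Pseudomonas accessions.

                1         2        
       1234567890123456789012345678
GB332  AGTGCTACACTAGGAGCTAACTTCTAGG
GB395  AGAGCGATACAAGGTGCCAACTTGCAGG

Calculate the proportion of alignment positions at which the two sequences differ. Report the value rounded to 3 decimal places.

Mismatches occur at site 3 (T/A), site 6 (T/G), site 8 (C/T), site 11 (T/A), site 15 (A/T), site 18 (T/C), site 24 (C/G), site 25 (T/C).
There are 8 differences over 28 sites, so p = 8/28 = 0.286.

0.286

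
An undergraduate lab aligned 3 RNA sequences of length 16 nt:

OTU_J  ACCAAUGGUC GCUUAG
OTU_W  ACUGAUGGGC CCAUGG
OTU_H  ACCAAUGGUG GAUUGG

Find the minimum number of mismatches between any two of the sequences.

Pairwise Hamming distances:
  OTU_J vs OTU_W: 6
  OTU_J vs OTU_H: 3
  OTU_W vs OTU_H: 7
The smallest is 3, between OTU_J and OTU_H.

3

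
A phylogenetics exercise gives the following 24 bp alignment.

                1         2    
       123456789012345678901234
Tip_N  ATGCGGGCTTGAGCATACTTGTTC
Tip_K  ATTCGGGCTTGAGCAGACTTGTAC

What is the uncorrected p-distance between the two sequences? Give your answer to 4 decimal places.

Differing sites — 3:G/T; 16:T/G; 23:T/A.
There are 3 differences over 24 sites, so p = 3/24 = 0.1250.

0.1250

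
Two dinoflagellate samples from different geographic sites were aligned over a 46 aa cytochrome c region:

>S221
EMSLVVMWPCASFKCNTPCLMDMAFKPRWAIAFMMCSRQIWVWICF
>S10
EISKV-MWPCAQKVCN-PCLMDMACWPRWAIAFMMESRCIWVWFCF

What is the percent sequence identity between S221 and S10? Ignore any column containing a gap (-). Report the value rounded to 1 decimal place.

Excluding the 2 gap columns leaves 44 comparable sites.
The sequences differ at positions 2 (M/I), 4 (L/K), 12 (S/Q), 13 (F/K), 14 (K/V), 25 (F/C), 26 (K/W), 36 (C/E), 39 (Q/C), 44 (I/F).
34 of the 44 comparable sites match, so the percent identity is 34/44 × 100 = 77.3%.

77.3%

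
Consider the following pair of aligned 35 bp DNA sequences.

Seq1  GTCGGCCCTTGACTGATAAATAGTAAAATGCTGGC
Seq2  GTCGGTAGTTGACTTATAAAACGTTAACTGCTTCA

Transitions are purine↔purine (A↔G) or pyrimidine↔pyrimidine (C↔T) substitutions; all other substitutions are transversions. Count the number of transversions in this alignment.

10

The sequences differ at positions 6 (C/T, transition), 7 (C/A, transversion), 8 (C/G, transversion), 15 (G/T, transversion), 21 (T/A, transversion), 22 (A/C, transversion), 25 (A/T, transversion), 28 (A/C, transversion), 33 (G/T, transversion), 34 (G/C, transversion), 35 (C/A, transversion).
Of the 11 differences, 1 transition and 10 transversions, so the answer is 10.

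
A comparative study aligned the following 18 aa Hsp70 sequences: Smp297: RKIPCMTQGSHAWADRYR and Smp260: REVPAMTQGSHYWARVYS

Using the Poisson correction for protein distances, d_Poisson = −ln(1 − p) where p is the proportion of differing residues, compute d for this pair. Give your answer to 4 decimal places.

0.4925

Mismatches occur at site 2 (K/E), site 3 (I/V), site 5 (C/A), site 12 (A/Y), site 15 (D/R), site 16 (R/V), site 18 (R/S).
p = 7/18 = 0.388889.
d = −ln(1 − 0.388889) = −ln(0.611111) = 0.4925.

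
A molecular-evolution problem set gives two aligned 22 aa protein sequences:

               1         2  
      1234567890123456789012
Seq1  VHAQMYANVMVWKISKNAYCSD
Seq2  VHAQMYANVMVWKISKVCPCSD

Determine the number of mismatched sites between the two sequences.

3

The sequences differ at positions 17 (N/V), 18 (A/C), 19 (Y/P).
That gives 3 mismatches out of 22 aligned sites, so the Hamming distance is 3.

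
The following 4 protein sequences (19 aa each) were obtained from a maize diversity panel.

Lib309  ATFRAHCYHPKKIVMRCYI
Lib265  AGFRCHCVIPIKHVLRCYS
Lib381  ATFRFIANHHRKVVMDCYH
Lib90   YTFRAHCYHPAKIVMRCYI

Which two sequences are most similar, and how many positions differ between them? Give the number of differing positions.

Pairwise Hamming distances:
  Lib309 vs Lib265: 8
  Lib309 vs Lib381: 9
  Lib309 vs Lib90: 2
  Lib265 vs Lib381: 12
  Lib265 vs Lib90: 9
  Lib381 vs Lib90: 10
The smallest is 2, between Lib309 and Lib90.

2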